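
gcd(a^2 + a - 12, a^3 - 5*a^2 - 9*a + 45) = a - 3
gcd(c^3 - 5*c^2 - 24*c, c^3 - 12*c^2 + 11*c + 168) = c^2 - 5*c - 24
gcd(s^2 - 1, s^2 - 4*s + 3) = s - 1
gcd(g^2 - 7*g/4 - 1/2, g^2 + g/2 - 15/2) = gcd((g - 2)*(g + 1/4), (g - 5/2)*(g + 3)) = 1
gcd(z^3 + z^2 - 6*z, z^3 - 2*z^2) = z^2 - 2*z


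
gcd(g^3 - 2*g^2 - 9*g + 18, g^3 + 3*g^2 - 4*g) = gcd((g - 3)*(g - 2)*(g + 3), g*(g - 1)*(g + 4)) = 1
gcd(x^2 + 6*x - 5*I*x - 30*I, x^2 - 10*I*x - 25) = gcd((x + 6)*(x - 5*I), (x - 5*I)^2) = x - 5*I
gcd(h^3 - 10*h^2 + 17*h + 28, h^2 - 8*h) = 1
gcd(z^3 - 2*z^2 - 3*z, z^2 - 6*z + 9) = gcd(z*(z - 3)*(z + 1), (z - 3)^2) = z - 3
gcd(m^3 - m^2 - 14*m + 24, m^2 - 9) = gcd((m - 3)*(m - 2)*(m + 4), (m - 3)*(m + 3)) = m - 3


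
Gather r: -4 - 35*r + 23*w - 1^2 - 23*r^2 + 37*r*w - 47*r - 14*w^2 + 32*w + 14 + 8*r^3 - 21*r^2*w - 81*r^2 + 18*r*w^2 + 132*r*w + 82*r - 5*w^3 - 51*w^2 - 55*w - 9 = 8*r^3 + r^2*(-21*w - 104) + r*(18*w^2 + 169*w) - 5*w^3 - 65*w^2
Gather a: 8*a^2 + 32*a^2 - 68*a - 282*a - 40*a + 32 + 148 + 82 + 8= 40*a^2 - 390*a + 270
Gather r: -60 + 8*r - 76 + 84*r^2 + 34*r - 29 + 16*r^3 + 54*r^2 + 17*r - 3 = 16*r^3 + 138*r^2 + 59*r - 168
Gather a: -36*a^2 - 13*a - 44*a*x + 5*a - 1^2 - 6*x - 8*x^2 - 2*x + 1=-36*a^2 + a*(-44*x - 8) - 8*x^2 - 8*x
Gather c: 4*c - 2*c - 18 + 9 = 2*c - 9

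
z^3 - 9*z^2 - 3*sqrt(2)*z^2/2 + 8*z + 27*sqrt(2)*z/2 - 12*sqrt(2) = (z - 8)*(z - 1)*(z - 3*sqrt(2)/2)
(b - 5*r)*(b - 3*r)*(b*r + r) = b^3*r - 8*b^2*r^2 + b^2*r + 15*b*r^3 - 8*b*r^2 + 15*r^3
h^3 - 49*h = h*(h - 7)*(h + 7)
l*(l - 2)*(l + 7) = l^3 + 5*l^2 - 14*l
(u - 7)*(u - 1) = u^2 - 8*u + 7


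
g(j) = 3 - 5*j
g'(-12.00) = -5.00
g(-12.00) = 63.00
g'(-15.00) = -5.00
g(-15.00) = 78.00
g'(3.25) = -5.00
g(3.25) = -13.25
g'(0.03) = -5.00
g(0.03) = 2.85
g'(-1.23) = -5.00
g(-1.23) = 9.15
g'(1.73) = -5.00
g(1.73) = -5.65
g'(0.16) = -5.00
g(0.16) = 2.20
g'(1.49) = -5.00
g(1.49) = -4.45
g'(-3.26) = -5.00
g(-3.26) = 19.30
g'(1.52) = -5.00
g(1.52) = -4.60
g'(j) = -5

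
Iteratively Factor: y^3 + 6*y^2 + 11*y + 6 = (y + 1)*(y^2 + 5*y + 6) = (y + 1)*(y + 2)*(y + 3)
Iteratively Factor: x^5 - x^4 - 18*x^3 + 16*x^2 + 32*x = (x - 2)*(x^4 + x^3 - 16*x^2 - 16*x) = (x - 2)*(x + 1)*(x^3 - 16*x) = (x - 2)*(x + 1)*(x + 4)*(x^2 - 4*x) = x*(x - 2)*(x + 1)*(x + 4)*(x - 4)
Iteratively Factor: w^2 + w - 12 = (w - 3)*(w + 4)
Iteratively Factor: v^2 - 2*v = (v - 2)*(v)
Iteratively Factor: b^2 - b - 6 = (b + 2)*(b - 3)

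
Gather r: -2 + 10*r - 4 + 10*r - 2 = 20*r - 8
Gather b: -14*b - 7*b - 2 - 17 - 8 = -21*b - 27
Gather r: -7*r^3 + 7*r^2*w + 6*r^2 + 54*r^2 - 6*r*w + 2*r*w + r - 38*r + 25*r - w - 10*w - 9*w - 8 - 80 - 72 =-7*r^3 + r^2*(7*w + 60) + r*(-4*w - 12) - 20*w - 160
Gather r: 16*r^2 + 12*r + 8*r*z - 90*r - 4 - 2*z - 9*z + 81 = 16*r^2 + r*(8*z - 78) - 11*z + 77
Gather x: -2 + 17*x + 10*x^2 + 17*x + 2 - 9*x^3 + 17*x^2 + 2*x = -9*x^3 + 27*x^2 + 36*x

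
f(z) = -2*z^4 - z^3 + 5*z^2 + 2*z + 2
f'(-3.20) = 201.42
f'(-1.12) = -1.72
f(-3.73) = -271.14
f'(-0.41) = -2.05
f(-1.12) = 4.29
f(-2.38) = -25.13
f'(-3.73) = 338.12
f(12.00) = -42454.00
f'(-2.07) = 39.40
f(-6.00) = -2206.00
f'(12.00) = -14134.00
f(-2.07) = -8.57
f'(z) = -8*z^3 - 3*z^2 + 10*z + 2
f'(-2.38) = 69.06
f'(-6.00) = 1562.00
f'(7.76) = -3839.36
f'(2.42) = -104.75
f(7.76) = -7401.00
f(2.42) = -46.65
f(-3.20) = -130.15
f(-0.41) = 2.03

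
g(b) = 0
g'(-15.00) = 0.00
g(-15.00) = 0.00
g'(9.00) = 0.00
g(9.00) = 0.00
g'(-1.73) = 0.00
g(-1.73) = 0.00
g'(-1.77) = 0.00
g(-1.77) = 0.00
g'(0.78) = 0.00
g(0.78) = 0.00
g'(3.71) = 0.00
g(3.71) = 0.00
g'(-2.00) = 0.00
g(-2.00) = 0.00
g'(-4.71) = 0.00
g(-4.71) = 0.00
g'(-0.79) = 0.00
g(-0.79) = 0.00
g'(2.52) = 0.00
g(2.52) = 0.00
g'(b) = 0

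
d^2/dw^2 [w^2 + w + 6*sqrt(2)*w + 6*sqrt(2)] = 2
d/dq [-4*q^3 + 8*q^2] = 4*q*(4 - 3*q)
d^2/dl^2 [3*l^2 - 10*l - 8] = 6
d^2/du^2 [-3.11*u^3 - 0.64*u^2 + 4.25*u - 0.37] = -18.66*u - 1.28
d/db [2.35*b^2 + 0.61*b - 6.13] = 4.7*b + 0.61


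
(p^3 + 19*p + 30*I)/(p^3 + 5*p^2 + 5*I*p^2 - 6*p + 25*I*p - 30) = (p - 5*I)/(p + 5)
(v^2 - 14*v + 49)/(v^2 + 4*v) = (v^2 - 14*v + 49)/(v*(v + 4))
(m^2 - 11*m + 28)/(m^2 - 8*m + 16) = (m - 7)/(m - 4)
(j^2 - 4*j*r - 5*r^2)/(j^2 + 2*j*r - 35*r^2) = (j + r)/(j + 7*r)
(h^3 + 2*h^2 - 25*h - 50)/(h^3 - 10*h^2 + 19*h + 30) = (h^2 + 7*h + 10)/(h^2 - 5*h - 6)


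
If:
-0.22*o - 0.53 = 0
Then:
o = -2.41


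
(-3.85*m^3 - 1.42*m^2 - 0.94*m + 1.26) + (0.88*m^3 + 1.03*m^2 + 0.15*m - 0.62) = -2.97*m^3 - 0.39*m^2 - 0.79*m + 0.64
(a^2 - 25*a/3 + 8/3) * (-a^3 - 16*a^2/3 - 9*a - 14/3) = -a^5 + 3*a^4 + 295*a^3/9 + 505*a^2/9 + 134*a/9 - 112/9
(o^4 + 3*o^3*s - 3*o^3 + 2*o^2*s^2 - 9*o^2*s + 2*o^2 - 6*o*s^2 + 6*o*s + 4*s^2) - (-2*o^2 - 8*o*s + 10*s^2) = o^4 + 3*o^3*s - 3*o^3 + 2*o^2*s^2 - 9*o^2*s + 4*o^2 - 6*o*s^2 + 14*o*s - 6*s^2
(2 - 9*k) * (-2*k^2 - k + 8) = 18*k^3 + 5*k^2 - 74*k + 16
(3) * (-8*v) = -24*v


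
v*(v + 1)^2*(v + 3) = v^4 + 5*v^3 + 7*v^2 + 3*v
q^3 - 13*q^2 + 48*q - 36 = (q - 6)^2*(q - 1)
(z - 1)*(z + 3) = z^2 + 2*z - 3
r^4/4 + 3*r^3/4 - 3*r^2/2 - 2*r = r*(r/4 + 1)*(r - 2)*(r + 1)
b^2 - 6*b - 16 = (b - 8)*(b + 2)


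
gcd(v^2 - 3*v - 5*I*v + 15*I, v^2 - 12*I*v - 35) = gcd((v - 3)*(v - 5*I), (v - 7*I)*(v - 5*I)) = v - 5*I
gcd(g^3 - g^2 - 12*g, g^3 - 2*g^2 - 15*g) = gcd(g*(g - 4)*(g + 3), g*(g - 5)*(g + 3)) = g^2 + 3*g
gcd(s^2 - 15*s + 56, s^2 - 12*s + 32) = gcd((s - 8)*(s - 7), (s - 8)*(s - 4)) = s - 8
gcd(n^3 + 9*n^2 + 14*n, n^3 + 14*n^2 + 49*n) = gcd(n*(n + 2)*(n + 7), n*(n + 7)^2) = n^2 + 7*n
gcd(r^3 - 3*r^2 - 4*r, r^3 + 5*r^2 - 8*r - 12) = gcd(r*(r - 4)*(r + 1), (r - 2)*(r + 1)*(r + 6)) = r + 1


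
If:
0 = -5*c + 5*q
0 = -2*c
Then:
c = 0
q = 0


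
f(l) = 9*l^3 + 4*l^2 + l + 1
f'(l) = 27*l^2 + 8*l + 1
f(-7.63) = -3771.52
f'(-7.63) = 1511.82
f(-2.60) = -132.74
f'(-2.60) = 162.72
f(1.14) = 20.67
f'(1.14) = 45.21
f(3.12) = 316.40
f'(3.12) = 288.79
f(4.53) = 924.25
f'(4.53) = 591.30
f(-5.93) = -1741.02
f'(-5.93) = 903.01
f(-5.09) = -1087.31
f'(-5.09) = 659.80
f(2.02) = 93.52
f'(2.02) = 127.33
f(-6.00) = -1805.00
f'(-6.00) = 925.00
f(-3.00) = -209.00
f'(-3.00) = 220.00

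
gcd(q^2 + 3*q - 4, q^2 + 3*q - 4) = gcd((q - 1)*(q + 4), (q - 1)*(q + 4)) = q^2 + 3*q - 4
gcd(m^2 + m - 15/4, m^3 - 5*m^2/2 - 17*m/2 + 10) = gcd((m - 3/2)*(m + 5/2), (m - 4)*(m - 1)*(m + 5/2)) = m + 5/2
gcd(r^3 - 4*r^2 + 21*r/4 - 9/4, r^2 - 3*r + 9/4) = r^2 - 3*r + 9/4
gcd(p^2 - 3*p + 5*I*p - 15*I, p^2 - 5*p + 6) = p - 3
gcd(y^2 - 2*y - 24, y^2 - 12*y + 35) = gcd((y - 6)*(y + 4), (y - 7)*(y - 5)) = 1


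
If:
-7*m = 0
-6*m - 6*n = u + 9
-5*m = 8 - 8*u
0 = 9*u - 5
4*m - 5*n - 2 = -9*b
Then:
No Solution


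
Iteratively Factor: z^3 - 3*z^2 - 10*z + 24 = (z - 2)*(z^2 - z - 12) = (z - 2)*(z + 3)*(z - 4)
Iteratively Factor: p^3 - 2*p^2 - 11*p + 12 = (p + 3)*(p^2 - 5*p + 4) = (p - 1)*(p + 3)*(p - 4)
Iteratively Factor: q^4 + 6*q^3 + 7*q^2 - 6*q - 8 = (q + 2)*(q^3 + 4*q^2 - q - 4) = (q + 1)*(q + 2)*(q^2 + 3*q - 4) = (q - 1)*(q + 1)*(q + 2)*(q + 4)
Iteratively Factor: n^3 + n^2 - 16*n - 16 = (n + 1)*(n^2 - 16) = (n + 1)*(n + 4)*(n - 4)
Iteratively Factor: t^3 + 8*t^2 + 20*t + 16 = (t + 2)*(t^2 + 6*t + 8) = (t + 2)*(t + 4)*(t + 2)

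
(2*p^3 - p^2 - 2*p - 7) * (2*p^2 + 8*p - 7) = 4*p^5 + 14*p^4 - 26*p^3 - 23*p^2 - 42*p + 49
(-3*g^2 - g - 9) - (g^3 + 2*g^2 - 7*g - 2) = -g^3 - 5*g^2 + 6*g - 7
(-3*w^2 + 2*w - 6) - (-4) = -3*w^2 + 2*w - 2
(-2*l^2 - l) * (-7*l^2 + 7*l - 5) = 14*l^4 - 7*l^3 + 3*l^2 + 5*l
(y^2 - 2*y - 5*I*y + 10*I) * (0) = 0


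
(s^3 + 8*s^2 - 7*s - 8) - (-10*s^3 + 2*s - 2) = 11*s^3 + 8*s^2 - 9*s - 6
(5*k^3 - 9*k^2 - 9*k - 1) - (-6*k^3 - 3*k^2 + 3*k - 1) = 11*k^3 - 6*k^2 - 12*k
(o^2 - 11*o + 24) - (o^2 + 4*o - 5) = 29 - 15*o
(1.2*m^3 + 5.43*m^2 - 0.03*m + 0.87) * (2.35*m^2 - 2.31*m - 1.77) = 2.82*m^5 + 9.9885*m^4 - 14.7378*m^3 - 7.4973*m^2 - 1.9566*m - 1.5399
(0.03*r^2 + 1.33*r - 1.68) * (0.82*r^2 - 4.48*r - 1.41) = 0.0246*r^4 + 0.9562*r^3 - 7.3783*r^2 + 5.6511*r + 2.3688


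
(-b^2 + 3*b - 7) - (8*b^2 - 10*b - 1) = -9*b^2 + 13*b - 6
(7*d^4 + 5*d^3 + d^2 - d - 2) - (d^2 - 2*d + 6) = 7*d^4 + 5*d^3 + d - 8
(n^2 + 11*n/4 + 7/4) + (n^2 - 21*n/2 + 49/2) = 2*n^2 - 31*n/4 + 105/4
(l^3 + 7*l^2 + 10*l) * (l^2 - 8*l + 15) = l^5 - l^4 - 31*l^3 + 25*l^2 + 150*l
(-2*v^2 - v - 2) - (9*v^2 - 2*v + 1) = -11*v^2 + v - 3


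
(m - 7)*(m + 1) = m^2 - 6*m - 7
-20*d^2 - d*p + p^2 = (-5*d + p)*(4*d + p)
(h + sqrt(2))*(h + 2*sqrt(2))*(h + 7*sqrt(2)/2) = h^3 + 13*sqrt(2)*h^2/2 + 25*h + 14*sqrt(2)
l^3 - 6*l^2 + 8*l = l*(l - 4)*(l - 2)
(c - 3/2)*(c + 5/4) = c^2 - c/4 - 15/8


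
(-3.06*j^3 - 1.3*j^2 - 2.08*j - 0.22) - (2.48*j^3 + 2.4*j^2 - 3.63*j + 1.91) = -5.54*j^3 - 3.7*j^2 + 1.55*j - 2.13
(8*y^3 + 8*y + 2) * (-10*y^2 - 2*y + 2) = -80*y^5 - 16*y^4 - 64*y^3 - 36*y^2 + 12*y + 4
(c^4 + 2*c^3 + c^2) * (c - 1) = c^5 + c^4 - c^3 - c^2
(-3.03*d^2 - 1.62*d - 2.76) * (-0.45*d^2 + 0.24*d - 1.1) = 1.3635*d^4 + 0.00180000000000013*d^3 + 4.1862*d^2 + 1.1196*d + 3.036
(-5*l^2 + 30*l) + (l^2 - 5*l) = -4*l^2 + 25*l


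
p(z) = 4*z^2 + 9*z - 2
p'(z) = 8*z + 9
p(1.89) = 29.30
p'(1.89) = 24.12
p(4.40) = 115.04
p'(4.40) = 44.20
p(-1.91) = -4.60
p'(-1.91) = -6.28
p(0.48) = 3.24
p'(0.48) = 12.84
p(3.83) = 91.15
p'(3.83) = 39.64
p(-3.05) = 7.76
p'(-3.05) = -15.40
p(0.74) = 6.85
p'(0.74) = 14.92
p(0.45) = 2.86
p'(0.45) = 12.60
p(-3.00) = 7.00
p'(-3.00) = -15.00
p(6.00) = 196.00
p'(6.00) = 57.00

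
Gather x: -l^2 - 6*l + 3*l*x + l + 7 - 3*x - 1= -l^2 - 5*l + x*(3*l - 3) + 6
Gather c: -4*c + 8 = 8 - 4*c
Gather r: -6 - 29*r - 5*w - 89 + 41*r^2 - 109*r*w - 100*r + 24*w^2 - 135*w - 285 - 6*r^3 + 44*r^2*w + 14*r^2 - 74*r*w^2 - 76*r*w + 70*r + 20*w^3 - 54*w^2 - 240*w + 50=-6*r^3 + r^2*(44*w + 55) + r*(-74*w^2 - 185*w - 59) + 20*w^3 - 30*w^2 - 380*w - 330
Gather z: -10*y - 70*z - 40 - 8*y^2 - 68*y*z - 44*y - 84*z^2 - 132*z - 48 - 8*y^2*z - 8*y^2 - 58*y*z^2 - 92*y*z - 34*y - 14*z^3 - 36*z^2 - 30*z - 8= -16*y^2 - 88*y - 14*z^3 + z^2*(-58*y - 120) + z*(-8*y^2 - 160*y - 232) - 96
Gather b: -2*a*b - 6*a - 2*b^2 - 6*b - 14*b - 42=-6*a - 2*b^2 + b*(-2*a - 20) - 42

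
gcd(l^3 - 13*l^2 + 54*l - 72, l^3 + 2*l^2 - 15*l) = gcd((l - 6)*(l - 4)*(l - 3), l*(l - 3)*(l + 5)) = l - 3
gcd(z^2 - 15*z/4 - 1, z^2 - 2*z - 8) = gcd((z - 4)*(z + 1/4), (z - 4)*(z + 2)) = z - 4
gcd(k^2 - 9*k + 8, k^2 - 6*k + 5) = k - 1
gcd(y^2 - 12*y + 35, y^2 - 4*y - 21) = y - 7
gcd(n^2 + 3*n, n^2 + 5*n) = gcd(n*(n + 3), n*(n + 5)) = n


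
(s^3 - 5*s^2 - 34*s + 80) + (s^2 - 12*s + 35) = s^3 - 4*s^2 - 46*s + 115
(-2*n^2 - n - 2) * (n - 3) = -2*n^3 + 5*n^2 + n + 6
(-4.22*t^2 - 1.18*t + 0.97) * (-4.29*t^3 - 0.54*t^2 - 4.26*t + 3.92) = 18.1038*t^5 + 7.341*t^4 + 14.4531*t^3 - 12.0394*t^2 - 8.7578*t + 3.8024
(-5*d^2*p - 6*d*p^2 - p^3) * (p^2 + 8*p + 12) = -5*d^2*p^3 - 40*d^2*p^2 - 60*d^2*p - 6*d*p^4 - 48*d*p^3 - 72*d*p^2 - p^5 - 8*p^4 - 12*p^3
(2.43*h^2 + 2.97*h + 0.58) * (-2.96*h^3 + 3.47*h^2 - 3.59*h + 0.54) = -7.1928*h^5 - 0.3591*h^4 - 0.134599999999999*h^3 - 7.3375*h^2 - 0.4784*h + 0.3132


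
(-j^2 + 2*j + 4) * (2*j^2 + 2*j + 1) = -2*j^4 + 2*j^3 + 11*j^2 + 10*j + 4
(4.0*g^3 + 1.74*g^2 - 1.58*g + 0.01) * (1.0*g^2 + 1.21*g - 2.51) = 4.0*g^5 + 6.58*g^4 - 9.5146*g^3 - 6.2692*g^2 + 3.9779*g - 0.0251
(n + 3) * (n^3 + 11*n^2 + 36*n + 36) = n^4 + 14*n^3 + 69*n^2 + 144*n + 108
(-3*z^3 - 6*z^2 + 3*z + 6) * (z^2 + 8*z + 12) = -3*z^5 - 30*z^4 - 81*z^3 - 42*z^2 + 84*z + 72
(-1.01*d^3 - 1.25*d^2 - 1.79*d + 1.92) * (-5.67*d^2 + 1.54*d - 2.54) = 5.7267*d^5 + 5.5321*d^4 + 10.7897*d^3 - 10.468*d^2 + 7.5034*d - 4.8768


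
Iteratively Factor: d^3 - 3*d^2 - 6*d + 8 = (d + 2)*(d^2 - 5*d + 4) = (d - 4)*(d + 2)*(d - 1)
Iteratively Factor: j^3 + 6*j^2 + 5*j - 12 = (j + 4)*(j^2 + 2*j - 3) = (j - 1)*(j + 4)*(j + 3)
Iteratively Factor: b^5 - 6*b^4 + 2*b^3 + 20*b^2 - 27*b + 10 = (b - 1)*(b^4 - 5*b^3 - 3*b^2 + 17*b - 10) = (b - 1)^2*(b^3 - 4*b^2 - 7*b + 10) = (b - 1)^2*(b + 2)*(b^2 - 6*b + 5) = (b - 5)*(b - 1)^2*(b + 2)*(b - 1)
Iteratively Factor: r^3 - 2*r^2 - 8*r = (r)*(r^2 - 2*r - 8) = r*(r + 2)*(r - 4)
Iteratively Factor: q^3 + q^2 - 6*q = (q)*(q^2 + q - 6) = q*(q + 3)*(q - 2)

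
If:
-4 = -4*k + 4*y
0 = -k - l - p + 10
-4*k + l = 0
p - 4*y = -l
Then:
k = 14/5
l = 56/5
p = -4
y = 9/5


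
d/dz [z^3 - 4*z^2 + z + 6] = 3*z^2 - 8*z + 1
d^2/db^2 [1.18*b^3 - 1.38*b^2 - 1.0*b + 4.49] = 7.08*b - 2.76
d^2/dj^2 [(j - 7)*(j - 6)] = 2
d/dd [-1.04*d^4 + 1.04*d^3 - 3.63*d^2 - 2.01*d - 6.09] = -4.16*d^3 + 3.12*d^2 - 7.26*d - 2.01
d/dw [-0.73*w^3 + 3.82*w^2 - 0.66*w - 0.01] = -2.19*w^2 + 7.64*w - 0.66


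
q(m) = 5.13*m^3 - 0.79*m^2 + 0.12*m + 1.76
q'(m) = 15.39*m^2 - 1.58*m + 0.12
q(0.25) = 1.82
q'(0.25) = 0.69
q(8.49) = 3085.19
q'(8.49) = 1096.02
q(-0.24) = 1.61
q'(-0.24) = 1.39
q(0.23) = 1.81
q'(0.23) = 0.57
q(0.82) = 4.16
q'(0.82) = 9.17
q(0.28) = 1.84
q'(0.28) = 0.88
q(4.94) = 601.51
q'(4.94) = 367.89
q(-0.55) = 0.60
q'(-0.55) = 5.64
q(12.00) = 8754.08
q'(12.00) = 2197.32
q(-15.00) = -17491.54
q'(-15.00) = 3486.57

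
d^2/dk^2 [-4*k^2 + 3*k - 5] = -8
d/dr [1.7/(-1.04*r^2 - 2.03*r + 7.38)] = (3.536*r + 3.451)/(1.04*r^2 + 2.03*r - 7.38)^2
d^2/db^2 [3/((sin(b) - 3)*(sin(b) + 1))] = (-18*sin(b) - 12*cos(b)^2 + 54)*cos(b)^2/((sin(b) - 3)^3*(sin(b) + 1)^3)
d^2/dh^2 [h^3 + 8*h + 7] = 6*h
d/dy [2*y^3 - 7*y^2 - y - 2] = 6*y^2 - 14*y - 1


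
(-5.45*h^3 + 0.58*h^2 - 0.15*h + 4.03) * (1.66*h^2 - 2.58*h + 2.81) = -9.047*h^5 + 15.0238*h^4 - 17.0599*h^3 + 8.7066*h^2 - 10.8189*h + 11.3243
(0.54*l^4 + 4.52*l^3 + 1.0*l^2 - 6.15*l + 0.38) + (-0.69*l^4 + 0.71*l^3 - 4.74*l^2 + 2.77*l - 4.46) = -0.15*l^4 + 5.23*l^3 - 3.74*l^2 - 3.38*l - 4.08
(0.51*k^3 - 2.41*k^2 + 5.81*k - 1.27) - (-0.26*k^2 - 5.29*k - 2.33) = 0.51*k^3 - 2.15*k^2 + 11.1*k + 1.06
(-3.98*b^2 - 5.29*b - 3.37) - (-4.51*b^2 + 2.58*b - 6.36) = 0.53*b^2 - 7.87*b + 2.99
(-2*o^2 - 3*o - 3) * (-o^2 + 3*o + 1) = 2*o^4 - 3*o^3 - 8*o^2 - 12*o - 3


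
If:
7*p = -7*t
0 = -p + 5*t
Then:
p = 0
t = 0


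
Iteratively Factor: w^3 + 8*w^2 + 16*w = (w)*(w^2 + 8*w + 16) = w*(w + 4)*(w + 4)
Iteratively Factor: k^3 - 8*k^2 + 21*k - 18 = (k - 3)*(k^2 - 5*k + 6) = (k - 3)^2*(k - 2)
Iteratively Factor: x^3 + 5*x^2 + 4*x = (x + 4)*(x^2 + x) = x*(x + 4)*(x + 1)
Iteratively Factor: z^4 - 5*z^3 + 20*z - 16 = (z + 2)*(z^3 - 7*z^2 + 14*z - 8) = (z - 1)*(z + 2)*(z^2 - 6*z + 8) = (z - 4)*(z - 1)*(z + 2)*(z - 2)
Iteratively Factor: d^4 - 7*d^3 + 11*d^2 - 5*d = (d - 1)*(d^3 - 6*d^2 + 5*d) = d*(d - 1)*(d^2 - 6*d + 5) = d*(d - 5)*(d - 1)*(d - 1)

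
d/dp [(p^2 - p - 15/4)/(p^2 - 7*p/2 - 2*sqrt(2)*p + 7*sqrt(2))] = (4*(2*p - 1)*(2*p^2 - 7*p - 4*sqrt(2)*p + 14*sqrt(2)) - (-4*p + 4*sqrt(2) + 7)*(-4*p^2 + 4*p + 15))/(2*(2*p^2 - 7*p - 4*sqrt(2)*p + 14*sqrt(2))^2)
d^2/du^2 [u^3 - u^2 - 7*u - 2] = 6*u - 2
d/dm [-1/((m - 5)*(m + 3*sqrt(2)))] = (2*m - 5 + 3*sqrt(2))/((m - 5)^2*(m + 3*sqrt(2))^2)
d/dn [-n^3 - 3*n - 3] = -3*n^2 - 3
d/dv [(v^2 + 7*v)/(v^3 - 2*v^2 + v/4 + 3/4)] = 4*(-4*v^4 - 56*v^3 + 57*v^2 + 6*v + 21)/(16*v^6 - 64*v^5 + 72*v^4 + 8*v^3 - 47*v^2 + 6*v + 9)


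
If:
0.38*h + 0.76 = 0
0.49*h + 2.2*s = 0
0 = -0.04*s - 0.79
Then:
No Solution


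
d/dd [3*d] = 3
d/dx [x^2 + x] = 2*x + 1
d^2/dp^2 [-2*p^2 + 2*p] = -4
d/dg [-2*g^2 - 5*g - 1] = -4*g - 5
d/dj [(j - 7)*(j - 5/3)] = 2*j - 26/3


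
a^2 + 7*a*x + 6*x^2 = (a + x)*(a + 6*x)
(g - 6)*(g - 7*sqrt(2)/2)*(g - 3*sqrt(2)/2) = g^3 - 5*sqrt(2)*g^2 - 6*g^2 + 21*g/2 + 30*sqrt(2)*g - 63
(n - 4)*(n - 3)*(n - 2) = n^3 - 9*n^2 + 26*n - 24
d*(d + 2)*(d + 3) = d^3 + 5*d^2 + 6*d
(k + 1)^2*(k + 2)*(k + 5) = k^4 + 9*k^3 + 25*k^2 + 27*k + 10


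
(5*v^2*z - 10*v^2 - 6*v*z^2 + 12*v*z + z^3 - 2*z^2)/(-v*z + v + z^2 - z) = (-5*v*z + 10*v + z^2 - 2*z)/(z - 1)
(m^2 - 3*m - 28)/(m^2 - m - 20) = (m - 7)/(m - 5)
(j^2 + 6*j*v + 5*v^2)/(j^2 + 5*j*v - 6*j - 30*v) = (j + v)/(j - 6)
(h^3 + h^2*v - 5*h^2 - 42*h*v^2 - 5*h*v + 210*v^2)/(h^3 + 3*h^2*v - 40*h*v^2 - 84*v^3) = (h - 5)/(h + 2*v)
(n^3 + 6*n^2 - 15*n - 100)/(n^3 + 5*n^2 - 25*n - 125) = (n - 4)/(n - 5)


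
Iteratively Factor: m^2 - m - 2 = (m - 2)*(m + 1)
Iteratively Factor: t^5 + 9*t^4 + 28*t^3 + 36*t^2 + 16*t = (t + 2)*(t^4 + 7*t^3 + 14*t^2 + 8*t) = (t + 2)^2*(t^3 + 5*t^2 + 4*t) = (t + 1)*(t + 2)^2*(t^2 + 4*t) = t*(t + 1)*(t + 2)^2*(t + 4)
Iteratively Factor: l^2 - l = (l - 1)*(l)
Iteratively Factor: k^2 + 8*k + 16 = (k + 4)*(k + 4)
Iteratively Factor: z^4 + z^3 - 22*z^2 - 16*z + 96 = (z - 2)*(z^3 + 3*z^2 - 16*z - 48) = (z - 2)*(z + 3)*(z^2 - 16) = (z - 2)*(z + 3)*(z + 4)*(z - 4)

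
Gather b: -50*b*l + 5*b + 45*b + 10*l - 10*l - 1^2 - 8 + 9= b*(50 - 50*l)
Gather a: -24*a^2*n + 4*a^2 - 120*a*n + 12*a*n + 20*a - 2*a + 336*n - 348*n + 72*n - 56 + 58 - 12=a^2*(4 - 24*n) + a*(18 - 108*n) + 60*n - 10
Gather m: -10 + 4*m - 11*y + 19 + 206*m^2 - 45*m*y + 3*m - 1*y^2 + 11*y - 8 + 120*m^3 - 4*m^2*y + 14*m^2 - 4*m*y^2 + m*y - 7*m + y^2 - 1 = 120*m^3 + m^2*(220 - 4*y) + m*(-4*y^2 - 44*y)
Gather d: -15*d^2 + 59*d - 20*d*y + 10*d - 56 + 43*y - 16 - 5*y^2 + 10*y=-15*d^2 + d*(69 - 20*y) - 5*y^2 + 53*y - 72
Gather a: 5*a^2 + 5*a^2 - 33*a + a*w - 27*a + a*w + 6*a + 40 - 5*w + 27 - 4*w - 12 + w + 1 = 10*a^2 + a*(2*w - 54) - 8*w + 56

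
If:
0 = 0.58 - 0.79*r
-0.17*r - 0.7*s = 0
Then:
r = 0.73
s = -0.18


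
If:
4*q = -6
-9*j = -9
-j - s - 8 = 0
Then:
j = 1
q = -3/2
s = -9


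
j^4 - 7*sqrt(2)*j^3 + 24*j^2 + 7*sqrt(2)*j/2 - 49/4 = (j - 7*sqrt(2)/2)^2*(j - sqrt(2)/2)*(j + sqrt(2)/2)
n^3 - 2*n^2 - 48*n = n*(n - 8)*(n + 6)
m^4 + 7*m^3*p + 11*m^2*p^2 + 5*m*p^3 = m*(m + p)^2*(m + 5*p)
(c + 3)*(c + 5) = c^2 + 8*c + 15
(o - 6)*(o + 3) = o^2 - 3*o - 18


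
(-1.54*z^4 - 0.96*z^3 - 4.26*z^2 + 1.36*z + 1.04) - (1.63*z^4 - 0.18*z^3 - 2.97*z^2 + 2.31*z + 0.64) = -3.17*z^4 - 0.78*z^3 - 1.29*z^2 - 0.95*z + 0.4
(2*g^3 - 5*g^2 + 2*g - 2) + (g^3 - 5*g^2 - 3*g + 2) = 3*g^3 - 10*g^2 - g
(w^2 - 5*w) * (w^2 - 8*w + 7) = w^4 - 13*w^3 + 47*w^2 - 35*w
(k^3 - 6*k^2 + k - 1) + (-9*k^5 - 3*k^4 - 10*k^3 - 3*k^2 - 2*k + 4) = -9*k^5 - 3*k^4 - 9*k^3 - 9*k^2 - k + 3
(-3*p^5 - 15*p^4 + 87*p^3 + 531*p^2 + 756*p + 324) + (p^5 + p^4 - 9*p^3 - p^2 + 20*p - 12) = -2*p^5 - 14*p^4 + 78*p^3 + 530*p^2 + 776*p + 312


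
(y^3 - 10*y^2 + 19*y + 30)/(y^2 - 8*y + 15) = (y^2 - 5*y - 6)/(y - 3)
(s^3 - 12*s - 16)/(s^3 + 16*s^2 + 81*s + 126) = (s^3 - 12*s - 16)/(s^3 + 16*s^2 + 81*s + 126)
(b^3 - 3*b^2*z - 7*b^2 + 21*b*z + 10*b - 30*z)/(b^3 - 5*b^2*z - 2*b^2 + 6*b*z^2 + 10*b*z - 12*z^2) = (5 - b)/(-b + 2*z)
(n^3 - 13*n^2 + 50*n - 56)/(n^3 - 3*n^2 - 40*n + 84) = (n - 4)/(n + 6)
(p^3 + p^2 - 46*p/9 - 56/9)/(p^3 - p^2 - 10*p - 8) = (p^2 - p - 28/9)/(p^2 - 3*p - 4)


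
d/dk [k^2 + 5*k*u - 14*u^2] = 2*k + 5*u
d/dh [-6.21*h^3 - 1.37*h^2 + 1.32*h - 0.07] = -18.63*h^2 - 2.74*h + 1.32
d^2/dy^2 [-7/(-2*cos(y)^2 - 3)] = 28*(-4*sin(y)^4 - 4*sin(y)^2 + 5)/(cos(2*y) + 4)^3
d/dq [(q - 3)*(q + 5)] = 2*q + 2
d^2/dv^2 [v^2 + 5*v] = 2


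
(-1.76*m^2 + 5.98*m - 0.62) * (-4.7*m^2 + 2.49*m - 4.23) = 8.272*m^4 - 32.4884*m^3 + 25.249*m^2 - 26.8392*m + 2.6226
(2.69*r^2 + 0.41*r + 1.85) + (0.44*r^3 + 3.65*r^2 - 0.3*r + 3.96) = 0.44*r^3 + 6.34*r^2 + 0.11*r + 5.81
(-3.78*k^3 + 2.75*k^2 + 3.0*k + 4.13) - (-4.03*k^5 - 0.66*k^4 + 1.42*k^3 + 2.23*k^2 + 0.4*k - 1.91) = 4.03*k^5 + 0.66*k^4 - 5.2*k^3 + 0.52*k^2 + 2.6*k + 6.04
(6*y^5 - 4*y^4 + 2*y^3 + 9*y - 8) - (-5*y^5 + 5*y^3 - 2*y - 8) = 11*y^5 - 4*y^4 - 3*y^3 + 11*y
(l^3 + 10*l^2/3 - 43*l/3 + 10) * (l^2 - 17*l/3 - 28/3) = l^5 - 7*l^4/3 - 383*l^3/9 + 541*l^2/9 + 694*l/9 - 280/3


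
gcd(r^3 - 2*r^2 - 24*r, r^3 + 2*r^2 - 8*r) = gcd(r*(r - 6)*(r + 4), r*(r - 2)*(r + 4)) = r^2 + 4*r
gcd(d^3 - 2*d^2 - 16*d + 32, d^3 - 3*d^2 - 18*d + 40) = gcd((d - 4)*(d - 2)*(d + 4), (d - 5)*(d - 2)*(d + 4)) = d^2 + 2*d - 8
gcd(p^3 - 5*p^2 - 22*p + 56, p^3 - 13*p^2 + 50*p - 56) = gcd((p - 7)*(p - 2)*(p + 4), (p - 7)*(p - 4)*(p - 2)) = p^2 - 9*p + 14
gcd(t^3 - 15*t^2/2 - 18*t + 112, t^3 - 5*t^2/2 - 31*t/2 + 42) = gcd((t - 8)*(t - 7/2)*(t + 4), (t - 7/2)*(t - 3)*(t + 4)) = t^2 + t/2 - 14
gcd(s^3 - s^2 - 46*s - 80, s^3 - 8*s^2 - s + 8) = s - 8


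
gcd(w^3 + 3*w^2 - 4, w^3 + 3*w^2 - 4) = w^3 + 3*w^2 - 4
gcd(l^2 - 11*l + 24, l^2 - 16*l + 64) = l - 8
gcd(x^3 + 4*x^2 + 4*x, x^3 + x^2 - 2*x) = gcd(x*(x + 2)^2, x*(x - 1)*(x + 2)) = x^2 + 2*x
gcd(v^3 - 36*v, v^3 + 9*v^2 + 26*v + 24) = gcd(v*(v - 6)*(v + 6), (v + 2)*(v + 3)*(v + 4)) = 1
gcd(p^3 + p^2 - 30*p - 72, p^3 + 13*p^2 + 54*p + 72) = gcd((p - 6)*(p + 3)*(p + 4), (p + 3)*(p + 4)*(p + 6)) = p^2 + 7*p + 12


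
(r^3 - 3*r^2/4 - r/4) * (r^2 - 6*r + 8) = r^5 - 27*r^4/4 + 49*r^3/4 - 9*r^2/2 - 2*r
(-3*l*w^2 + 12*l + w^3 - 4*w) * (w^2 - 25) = -3*l*w^4 + 87*l*w^2 - 300*l + w^5 - 29*w^3 + 100*w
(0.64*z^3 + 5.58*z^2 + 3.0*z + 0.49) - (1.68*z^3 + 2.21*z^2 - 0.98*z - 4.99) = -1.04*z^3 + 3.37*z^2 + 3.98*z + 5.48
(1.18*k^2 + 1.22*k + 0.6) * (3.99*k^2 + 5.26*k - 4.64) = 4.7082*k^4 + 11.0746*k^3 + 3.336*k^2 - 2.5048*k - 2.784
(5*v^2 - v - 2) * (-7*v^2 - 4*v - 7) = -35*v^4 - 13*v^3 - 17*v^2 + 15*v + 14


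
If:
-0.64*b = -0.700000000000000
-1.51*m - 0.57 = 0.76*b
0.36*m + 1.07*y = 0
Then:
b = 1.09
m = -0.93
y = 0.31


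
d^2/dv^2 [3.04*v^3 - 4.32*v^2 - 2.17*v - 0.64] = 18.24*v - 8.64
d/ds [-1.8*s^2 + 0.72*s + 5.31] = 0.72 - 3.6*s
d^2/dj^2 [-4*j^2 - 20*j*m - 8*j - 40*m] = -8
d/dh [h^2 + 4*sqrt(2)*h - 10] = 2*h + 4*sqrt(2)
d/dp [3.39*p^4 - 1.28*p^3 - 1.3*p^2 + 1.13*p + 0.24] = 13.56*p^3 - 3.84*p^2 - 2.6*p + 1.13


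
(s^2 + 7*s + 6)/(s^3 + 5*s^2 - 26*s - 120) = (s + 1)/(s^2 - s - 20)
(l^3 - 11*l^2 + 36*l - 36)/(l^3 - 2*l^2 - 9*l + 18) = (l - 6)/(l + 3)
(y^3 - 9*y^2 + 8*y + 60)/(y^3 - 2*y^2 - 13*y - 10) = (y - 6)/(y + 1)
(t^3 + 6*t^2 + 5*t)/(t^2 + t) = t + 5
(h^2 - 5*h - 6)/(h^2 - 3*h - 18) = (h + 1)/(h + 3)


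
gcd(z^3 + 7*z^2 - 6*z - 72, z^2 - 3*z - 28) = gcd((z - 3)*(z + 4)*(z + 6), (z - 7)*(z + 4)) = z + 4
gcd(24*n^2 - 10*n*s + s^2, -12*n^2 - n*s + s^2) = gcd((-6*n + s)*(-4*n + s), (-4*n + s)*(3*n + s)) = -4*n + s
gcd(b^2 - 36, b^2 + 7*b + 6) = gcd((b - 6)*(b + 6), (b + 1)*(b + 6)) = b + 6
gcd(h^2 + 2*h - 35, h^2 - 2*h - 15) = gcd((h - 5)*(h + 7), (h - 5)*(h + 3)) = h - 5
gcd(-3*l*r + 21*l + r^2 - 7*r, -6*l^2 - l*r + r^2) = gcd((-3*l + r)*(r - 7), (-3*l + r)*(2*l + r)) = -3*l + r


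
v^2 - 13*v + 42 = (v - 7)*(v - 6)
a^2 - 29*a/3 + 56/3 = (a - 7)*(a - 8/3)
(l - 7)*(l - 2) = l^2 - 9*l + 14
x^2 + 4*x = x*(x + 4)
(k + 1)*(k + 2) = k^2 + 3*k + 2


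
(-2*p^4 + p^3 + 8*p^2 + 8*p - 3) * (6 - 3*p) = 6*p^5 - 15*p^4 - 18*p^3 + 24*p^2 + 57*p - 18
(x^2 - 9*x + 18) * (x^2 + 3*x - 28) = x^4 - 6*x^3 - 37*x^2 + 306*x - 504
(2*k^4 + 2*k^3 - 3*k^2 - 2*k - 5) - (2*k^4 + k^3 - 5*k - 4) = k^3 - 3*k^2 + 3*k - 1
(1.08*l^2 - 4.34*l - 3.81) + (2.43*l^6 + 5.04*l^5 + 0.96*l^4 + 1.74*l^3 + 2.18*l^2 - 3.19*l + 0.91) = 2.43*l^6 + 5.04*l^5 + 0.96*l^4 + 1.74*l^3 + 3.26*l^2 - 7.53*l - 2.9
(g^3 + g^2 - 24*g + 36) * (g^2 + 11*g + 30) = g^5 + 12*g^4 + 17*g^3 - 198*g^2 - 324*g + 1080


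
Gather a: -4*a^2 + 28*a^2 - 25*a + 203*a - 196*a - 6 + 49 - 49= 24*a^2 - 18*a - 6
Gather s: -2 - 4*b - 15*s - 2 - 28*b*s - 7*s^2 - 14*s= -4*b - 7*s^2 + s*(-28*b - 29) - 4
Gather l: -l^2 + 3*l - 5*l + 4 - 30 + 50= -l^2 - 2*l + 24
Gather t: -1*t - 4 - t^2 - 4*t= -t^2 - 5*t - 4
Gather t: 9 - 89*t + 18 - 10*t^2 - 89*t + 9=-10*t^2 - 178*t + 36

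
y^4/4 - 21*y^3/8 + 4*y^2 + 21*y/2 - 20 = (y/4 + 1/2)*(y - 8)*(y - 5/2)*(y - 2)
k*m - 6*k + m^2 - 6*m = (k + m)*(m - 6)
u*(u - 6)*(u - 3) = u^3 - 9*u^2 + 18*u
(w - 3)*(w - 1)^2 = w^3 - 5*w^2 + 7*w - 3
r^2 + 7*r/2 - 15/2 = (r - 3/2)*(r + 5)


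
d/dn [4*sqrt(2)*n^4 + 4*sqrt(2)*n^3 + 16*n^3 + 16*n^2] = 4*n*(4*sqrt(2)*n^2 + 3*sqrt(2)*n + 12*n + 8)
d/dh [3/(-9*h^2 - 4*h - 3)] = 6*(9*h + 2)/(9*h^2 + 4*h + 3)^2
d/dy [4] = 0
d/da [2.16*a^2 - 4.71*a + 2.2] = 4.32*a - 4.71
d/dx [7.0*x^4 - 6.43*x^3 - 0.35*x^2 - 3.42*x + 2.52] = 28.0*x^3 - 19.29*x^2 - 0.7*x - 3.42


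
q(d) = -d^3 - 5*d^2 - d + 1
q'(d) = -3*d^2 - 10*d - 1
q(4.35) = -180.28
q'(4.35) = -101.27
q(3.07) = -78.13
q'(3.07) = -59.97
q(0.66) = -2.13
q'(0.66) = -8.91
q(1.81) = -23.12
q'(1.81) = -28.93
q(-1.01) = -2.06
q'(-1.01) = 6.04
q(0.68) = -2.31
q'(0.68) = -9.19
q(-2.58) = -12.53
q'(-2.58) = 4.83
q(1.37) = -12.33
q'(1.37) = -20.33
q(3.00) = -74.00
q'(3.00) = -58.00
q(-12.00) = 1021.00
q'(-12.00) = -313.00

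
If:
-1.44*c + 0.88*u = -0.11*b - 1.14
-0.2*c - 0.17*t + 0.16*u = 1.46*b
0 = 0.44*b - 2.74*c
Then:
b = 7.25827814569536*u + 9.40276941601445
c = 1.16556291390728*u + 1.50993377483444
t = -62.7658745617452*u - 82.5295888373411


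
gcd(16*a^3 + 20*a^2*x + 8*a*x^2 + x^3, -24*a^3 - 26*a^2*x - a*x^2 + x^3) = 4*a + x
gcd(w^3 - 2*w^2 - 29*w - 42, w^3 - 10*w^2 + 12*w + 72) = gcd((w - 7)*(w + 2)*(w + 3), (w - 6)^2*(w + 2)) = w + 2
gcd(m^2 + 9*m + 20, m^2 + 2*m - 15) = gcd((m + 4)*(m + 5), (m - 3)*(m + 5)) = m + 5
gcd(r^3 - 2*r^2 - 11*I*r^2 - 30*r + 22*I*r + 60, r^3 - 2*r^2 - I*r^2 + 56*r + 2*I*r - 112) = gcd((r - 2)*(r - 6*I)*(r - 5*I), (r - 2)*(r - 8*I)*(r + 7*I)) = r - 2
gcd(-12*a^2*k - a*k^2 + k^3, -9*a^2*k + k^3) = 3*a*k + k^2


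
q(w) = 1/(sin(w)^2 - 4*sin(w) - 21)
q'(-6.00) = 0.01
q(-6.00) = -0.05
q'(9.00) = -0.00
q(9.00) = -0.04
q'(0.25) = 0.01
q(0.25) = -0.05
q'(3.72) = -0.01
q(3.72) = -0.05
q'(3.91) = -0.01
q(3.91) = -0.06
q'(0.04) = 0.01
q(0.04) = -0.05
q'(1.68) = -0.00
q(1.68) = -0.04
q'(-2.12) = -0.01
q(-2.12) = -0.06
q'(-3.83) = -0.00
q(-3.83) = -0.04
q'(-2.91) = -0.01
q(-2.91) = -0.05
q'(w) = (-2*sin(w)*cos(w) + 4*cos(w))/(sin(w)^2 - 4*sin(w) - 21)^2 = 2*(2 - sin(w))*cos(w)/((sin(w) - 7)^2*(sin(w) + 3)^2)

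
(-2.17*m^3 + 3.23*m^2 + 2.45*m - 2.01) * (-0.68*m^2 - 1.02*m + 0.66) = 1.4756*m^5 + 0.0169999999999999*m^4 - 6.3928*m^3 + 0.9996*m^2 + 3.6672*m - 1.3266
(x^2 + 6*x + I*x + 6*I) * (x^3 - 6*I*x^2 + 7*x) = x^5 + 6*x^4 - 5*I*x^4 + 13*x^3 - 30*I*x^3 + 78*x^2 + 7*I*x^2 + 42*I*x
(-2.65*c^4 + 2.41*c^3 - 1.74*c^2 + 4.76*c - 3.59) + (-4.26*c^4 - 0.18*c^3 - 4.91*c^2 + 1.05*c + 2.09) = -6.91*c^4 + 2.23*c^3 - 6.65*c^2 + 5.81*c - 1.5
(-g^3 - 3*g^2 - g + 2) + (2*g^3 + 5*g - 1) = g^3 - 3*g^2 + 4*g + 1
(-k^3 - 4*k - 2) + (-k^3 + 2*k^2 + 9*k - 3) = -2*k^3 + 2*k^2 + 5*k - 5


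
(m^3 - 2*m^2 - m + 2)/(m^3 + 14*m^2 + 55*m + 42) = (m^2 - 3*m + 2)/(m^2 + 13*m + 42)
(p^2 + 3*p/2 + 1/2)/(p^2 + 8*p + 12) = (2*p^2 + 3*p + 1)/(2*(p^2 + 8*p + 12))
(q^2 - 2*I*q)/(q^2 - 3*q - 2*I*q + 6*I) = q/(q - 3)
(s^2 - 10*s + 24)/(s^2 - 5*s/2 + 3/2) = 2*(s^2 - 10*s + 24)/(2*s^2 - 5*s + 3)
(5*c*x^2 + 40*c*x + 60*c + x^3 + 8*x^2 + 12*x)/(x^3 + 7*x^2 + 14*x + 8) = (5*c*x + 30*c + x^2 + 6*x)/(x^2 + 5*x + 4)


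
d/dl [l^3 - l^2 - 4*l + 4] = 3*l^2 - 2*l - 4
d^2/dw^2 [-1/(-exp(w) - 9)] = (exp(w) - 9)*exp(w)/(exp(w) + 9)^3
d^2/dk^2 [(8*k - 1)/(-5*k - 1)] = 130/(5*k + 1)^3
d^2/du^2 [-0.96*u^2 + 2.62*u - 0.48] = -1.92000000000000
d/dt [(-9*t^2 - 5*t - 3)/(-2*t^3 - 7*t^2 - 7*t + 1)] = 2*(-9*t^4 - 10*t^3 + 5*t^2 - 30*t - 13)/(4*t^6 + 28*t^5 + 77*t^4 + 94*t^3 + 35*t^2 - 14*t + 1)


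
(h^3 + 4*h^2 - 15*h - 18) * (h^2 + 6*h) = h^5 + 10*h^4 + 9*h^3 - 108*h^2 - 108*h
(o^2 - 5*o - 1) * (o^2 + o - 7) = o^4 - 4*o^3 - 13*o^2 + 34*o + 7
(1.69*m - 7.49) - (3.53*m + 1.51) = -1.84*m - 9.0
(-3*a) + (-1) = -3*a - 1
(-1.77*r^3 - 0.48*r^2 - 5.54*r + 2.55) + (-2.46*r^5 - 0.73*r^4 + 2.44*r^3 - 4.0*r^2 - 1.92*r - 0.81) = -2.46*r^5 - 0.73*r^4 + 0.67*r^3 - 4.48*r^2 - 7.46*r + 1.74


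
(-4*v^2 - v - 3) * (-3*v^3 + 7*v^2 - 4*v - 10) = 12*v^5 - 25*v^4 + 18*v^3 + 23*v^2 + 22*v + 30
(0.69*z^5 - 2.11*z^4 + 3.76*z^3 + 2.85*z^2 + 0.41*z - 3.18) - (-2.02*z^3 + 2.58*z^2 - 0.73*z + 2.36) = 0.69*z^5 - 2.11*z^4 + 5.78*z^3 + 0.27*z^2 + 1.14*z - 5.54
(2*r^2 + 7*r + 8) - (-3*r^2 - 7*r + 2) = 5*r^2 + 14*r + 6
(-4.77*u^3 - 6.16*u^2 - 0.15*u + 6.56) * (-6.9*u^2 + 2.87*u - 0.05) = 32.913*u^5 + 28.8141*u^4 - 16.4057*u^3 - 45.3865*u^2 + 18.8347*u - 0.328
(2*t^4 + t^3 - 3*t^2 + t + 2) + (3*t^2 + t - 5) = 2*t^4 + t^3 + 2*t - 3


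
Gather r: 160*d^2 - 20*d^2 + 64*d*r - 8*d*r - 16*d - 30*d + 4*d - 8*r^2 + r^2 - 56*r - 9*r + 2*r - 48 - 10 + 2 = 140*d^2 - 42*d - 7*r^2 + r*(56*d - 63) - 56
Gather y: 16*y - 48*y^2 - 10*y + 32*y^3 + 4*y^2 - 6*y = 32*y^3 - 44*y^2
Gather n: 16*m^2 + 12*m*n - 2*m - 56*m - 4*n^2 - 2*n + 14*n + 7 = 16*m^2 - 58*m - 4*n^2 + n*(12*m + 12) + 7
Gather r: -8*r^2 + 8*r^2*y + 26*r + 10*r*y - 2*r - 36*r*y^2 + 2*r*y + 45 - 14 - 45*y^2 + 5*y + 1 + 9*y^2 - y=r^2*(8*y - 8) + r*(-36*y^2 + 12*y + 24) - 36*y^2 + 4*y + 32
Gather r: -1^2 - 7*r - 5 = -7*r - 6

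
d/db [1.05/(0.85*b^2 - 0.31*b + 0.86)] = (0.3255 - 1.785*b)/(0.85*b^2 - 0.31*b + 0.86)^2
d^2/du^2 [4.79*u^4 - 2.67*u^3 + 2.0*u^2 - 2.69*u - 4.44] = 57.48*u^2 - 16.02*u + 4.0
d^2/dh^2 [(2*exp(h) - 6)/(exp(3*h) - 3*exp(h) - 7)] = 2*(-18*(1 - exp(2*h))^2*(exp(h) - 3)*exp(h) + 3*(2*(1 - exp(2*h))*exp(h) - (exp(h) - 3)*(3*exp(2*h) - 1))*(-exp(3*h) + 3*exp(h) + 7) - (-exp(3*h) + 3*exp(h) + 7)^2)*exp(h)/(-exp(3*h) + 3*exp(h) + 7)^3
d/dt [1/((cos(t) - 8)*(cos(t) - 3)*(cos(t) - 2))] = (-3*sin(t)^2 - 26*cos(t) + 49)*sin(t)/((cos(t) - 8)^2*(cos(t) - 3)^2*(cos(t) - 2)^2)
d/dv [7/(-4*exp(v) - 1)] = 28*exp(v)/(4*exp(v) + 1)^2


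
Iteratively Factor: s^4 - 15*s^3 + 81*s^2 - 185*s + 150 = (s - 2)*(s^3 - 13*s^2 + 55*s - 75) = (s - 5)*(s - 2)*(s^2 - 8*s + 15) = (s - 5)^2*(s - 2)*(s - 3)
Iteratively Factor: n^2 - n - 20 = (n - 5)*(n + 4)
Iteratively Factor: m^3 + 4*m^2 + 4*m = (m)*(m^2 + 4*m + 4) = m*(m + 2)*(m + 2)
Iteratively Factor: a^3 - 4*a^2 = (a - 4)*(a^2) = a*(a - 4)*(a)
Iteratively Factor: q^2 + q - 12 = (q + 4)*(q - 3)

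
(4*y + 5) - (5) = 4*y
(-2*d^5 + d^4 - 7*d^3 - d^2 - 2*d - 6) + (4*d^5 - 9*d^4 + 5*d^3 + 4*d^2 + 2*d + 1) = 2*d^5 - 8*d^4 - 2*d^3 + 3*d^2 - 5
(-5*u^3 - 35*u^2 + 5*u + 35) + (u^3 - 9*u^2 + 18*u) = -4*u^3 - 44*u^2 + 23*u + 35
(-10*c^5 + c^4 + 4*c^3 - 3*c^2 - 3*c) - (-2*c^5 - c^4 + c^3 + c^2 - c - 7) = -8*c^5 + 2*c^4 + 3*c^3 - 4*c^2 - 2*c + 7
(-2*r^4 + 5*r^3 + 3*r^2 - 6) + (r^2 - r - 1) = -2*r^4 + 5*r^3 + 4*r^2 - r - 7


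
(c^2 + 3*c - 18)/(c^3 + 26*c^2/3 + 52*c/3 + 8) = 3*(c - 3)/(3*c^2 + 8*c + 4)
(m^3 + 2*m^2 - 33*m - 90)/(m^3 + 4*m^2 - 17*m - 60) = (m - 6)/(m - 4)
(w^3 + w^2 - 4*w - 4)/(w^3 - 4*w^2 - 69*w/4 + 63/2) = 4*(w^3 + w^2 - 4*w - 4)/(4*w^3 - 16*w^2 - 69*w + 126)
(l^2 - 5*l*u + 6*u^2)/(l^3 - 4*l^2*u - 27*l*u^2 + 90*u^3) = (-l + 2*u)/(-l^2 + l*u + 30*u^2)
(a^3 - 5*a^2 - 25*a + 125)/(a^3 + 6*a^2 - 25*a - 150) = (a - 5)/(a + 6)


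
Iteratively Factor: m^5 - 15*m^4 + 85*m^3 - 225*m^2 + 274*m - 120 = (m - 4)*(m^4 - 11*m^3 + 41*m^2 - 61*m + 30) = (m - 4)*(m - 1)*(m^3 - 10*m^2 + 31*m - 30) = (m - 4)*(m - 3)*(m - 1)*(m^2 - 7*m + 10) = (m - 4)*(m - 3)*(m - 2)*(m - 1)*(m - 5)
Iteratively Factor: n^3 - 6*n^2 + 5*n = (n - 5)*(n^2 - n) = n*(n - 5)*(n - 1)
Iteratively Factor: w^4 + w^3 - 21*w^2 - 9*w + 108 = (w + 3)*(w^3 - 2*w^2 - 15*w + 36) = (w - 3)*(w + 3)*(w^2 + w - 12) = (w - 3)*(w + 3)*(w + 4)*(w - 3)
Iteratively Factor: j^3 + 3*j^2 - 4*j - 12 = (j + 2)*(j^2 + j - 6) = (j + 2)*(j + 3)*(j - 2)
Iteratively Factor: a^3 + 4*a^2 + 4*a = (a + 2)*(a^2 + 2*a) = a*(a + 2)*(a + 2)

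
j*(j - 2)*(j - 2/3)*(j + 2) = j^4 - 2*j^3/3 - 4*j^2 + 8*j/3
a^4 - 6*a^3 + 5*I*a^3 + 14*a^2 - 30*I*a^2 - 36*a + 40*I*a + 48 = (a - 4)*(a - 2)*(a - I)*(a + 6*I)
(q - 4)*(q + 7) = q^2 + 3*q - 28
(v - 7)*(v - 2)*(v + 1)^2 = v^4 - 7*v^3 - 3*v^2 + 19*v + 14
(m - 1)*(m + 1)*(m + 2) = m^3 + 2*m^2 - m - 2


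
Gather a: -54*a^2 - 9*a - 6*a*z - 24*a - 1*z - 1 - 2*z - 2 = -54*a^2 + a*(-6*z - 33) - 3*z - 3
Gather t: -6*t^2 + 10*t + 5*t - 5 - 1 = -6*t^2 + 15*t - 6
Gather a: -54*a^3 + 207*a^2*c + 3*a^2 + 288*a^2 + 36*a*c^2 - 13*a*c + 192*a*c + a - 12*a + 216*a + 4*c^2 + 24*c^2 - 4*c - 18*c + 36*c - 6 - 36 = -54*a^3 + a^2*(207*c + 291) + a*(36*c^2 + 179*c + 205) + 28*c^2 + 14*c - 42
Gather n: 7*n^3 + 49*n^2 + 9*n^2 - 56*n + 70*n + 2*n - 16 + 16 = 7*n^3 + 58*n^2 + 16*n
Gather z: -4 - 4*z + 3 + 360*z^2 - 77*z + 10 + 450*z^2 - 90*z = 810*z^2 - 171*z + 9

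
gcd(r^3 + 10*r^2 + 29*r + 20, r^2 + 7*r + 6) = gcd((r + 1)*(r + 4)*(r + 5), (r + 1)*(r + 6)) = r + 1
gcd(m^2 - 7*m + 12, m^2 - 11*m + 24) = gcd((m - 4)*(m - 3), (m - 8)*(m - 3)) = m - 3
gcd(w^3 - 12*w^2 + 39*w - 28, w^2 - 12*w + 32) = w - 4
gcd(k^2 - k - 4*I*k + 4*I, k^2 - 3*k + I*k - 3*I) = 1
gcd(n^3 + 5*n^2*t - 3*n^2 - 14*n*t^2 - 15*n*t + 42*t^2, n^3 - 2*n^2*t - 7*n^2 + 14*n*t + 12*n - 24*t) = -n^2 + 2*n*t + 3*n - 6*t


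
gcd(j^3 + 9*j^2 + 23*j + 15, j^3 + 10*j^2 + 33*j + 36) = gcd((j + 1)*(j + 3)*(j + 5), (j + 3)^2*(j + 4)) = j + 3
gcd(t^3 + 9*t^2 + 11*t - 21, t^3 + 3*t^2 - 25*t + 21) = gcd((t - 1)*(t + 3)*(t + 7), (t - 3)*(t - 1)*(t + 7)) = t^2 + 6*t - 7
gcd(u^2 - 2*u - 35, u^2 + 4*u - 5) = u + 5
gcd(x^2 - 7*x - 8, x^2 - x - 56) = x - 8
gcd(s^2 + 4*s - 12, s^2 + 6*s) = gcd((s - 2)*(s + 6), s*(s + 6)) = s + 6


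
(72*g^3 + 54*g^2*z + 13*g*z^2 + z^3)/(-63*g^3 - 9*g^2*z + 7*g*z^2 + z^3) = (24*g^2 + 10*g*z + z^2)/(-21*g^2 + 4*g*z + z^2)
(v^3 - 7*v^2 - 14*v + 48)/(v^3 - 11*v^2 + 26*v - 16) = (v + 3)/(v - 1)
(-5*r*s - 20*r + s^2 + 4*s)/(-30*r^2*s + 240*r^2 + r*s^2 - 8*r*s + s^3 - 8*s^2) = (s + 4)/(6*r*s - 48*r + s^2 - 8*s)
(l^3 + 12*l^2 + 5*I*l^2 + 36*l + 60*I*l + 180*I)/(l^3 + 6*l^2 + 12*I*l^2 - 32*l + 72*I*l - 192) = (l^2 + l*(6 + 5*I) + 30*I)/(l^2 + 12*I*l - 32)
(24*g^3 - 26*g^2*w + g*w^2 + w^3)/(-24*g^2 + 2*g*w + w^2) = -g + w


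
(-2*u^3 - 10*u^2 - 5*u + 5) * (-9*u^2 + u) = 18*u^5 + 88*u^4 + 35*u^3 - 50*u^2 + 5*u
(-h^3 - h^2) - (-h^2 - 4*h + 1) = -h^3 + 4*h - 1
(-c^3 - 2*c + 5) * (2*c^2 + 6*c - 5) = -2*c^5 - 6*c^4 + c^3 - 2*c^2 + 40*c - 25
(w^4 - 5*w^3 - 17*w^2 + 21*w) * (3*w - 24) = 3*w^5 - 39*w^4 + 69*w^3 + 471*w^2 - 504*w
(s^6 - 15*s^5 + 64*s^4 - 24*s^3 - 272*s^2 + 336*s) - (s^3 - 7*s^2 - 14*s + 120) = s^6 - 15*s^5 + 64*s^4 - 25*s^3 - 265*s^2 + 350*s - 120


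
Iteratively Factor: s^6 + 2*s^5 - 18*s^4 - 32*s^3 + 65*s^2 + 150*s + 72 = (s + 2)*(s^5 - 18*s^3 + 4*s^2 + 57*s + 36) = (s - 3)*(s + 2)*(s^4 + 3*s^3 - 9*s^2 - 23*s - 12) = (s - 3)*(s + 2)*(s + 4)*(s^3 - s^2 - 5*s - 3) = (s - 3)*(s + 1)*(s + 2)*(s + 4)*(s^2 - 2*s - 3) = (s - 3)^2*(s + 1)*(s + 2)*(s + 4)*(s + 1)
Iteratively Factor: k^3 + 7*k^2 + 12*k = (k + 4)*(k^2 + 3*k) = (k + 3)*(k + 4)*(k)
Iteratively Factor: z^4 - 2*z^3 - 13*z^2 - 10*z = (z + 1)*(z^3 - 3*z^2 - 10*z) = (z - 5)*(z + 1)*(z^2 + 2*z) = z*(z - 5)*(z + 1)*(z + 2)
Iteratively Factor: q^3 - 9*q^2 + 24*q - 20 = (q - 2)*(q^2 - 7*q + 10) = (q - 2)^2*(q - 5)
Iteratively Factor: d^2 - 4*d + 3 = (d - 1)*(d - 3)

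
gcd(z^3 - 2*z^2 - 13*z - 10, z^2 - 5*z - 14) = z + 2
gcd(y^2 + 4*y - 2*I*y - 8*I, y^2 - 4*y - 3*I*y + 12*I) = 1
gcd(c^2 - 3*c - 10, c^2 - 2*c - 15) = c - 5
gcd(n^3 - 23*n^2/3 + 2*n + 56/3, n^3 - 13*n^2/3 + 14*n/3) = n - 2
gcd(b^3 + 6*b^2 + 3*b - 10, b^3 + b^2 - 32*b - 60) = b^2 + 7*b + 10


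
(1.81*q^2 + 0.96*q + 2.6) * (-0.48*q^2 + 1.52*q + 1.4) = -0.8688*q^4 + 2.2904*q^3 + 2.7452*q^2 + 5.296*q + 3.64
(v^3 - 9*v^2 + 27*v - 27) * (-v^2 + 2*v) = -v^5 + 11*v^4 - 45*v^3 + 81*v^2 - 54*v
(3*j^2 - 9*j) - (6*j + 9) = 3*j^2 - 15*j - 9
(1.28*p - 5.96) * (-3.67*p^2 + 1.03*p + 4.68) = -4.6976*p^3 + 23.1916*p^2 - 0.1484*p - 27.8928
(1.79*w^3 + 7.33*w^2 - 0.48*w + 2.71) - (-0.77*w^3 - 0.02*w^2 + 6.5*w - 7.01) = 2.56*w^3 + 7.35*w^2 - 6.98*w + 9.72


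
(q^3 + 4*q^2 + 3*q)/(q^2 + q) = q + 3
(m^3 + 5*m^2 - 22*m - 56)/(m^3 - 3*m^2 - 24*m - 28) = (m^2 + 3*m - 28)/(m^2 - 5*m - 14)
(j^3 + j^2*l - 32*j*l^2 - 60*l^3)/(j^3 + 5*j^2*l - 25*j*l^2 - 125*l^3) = (j^2 - 4*j*l - 12*l^2)/(j^2 - 25*l^2)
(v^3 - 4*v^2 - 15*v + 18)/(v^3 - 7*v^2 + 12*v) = (v^3 - 4*v^2 - 15*v + 18)/(v*(v^2 - 7*v + 12))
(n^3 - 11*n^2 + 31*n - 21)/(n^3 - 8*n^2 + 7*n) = (n - 3)/n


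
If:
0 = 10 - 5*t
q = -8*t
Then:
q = -16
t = 2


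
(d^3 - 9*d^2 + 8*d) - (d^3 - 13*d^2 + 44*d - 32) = 4*d^2 - 36*d + 32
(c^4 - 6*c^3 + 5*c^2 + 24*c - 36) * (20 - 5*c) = -5*c^5 + 50*c^4 - 145*c^3 - 20*c^2 + 660*c - 720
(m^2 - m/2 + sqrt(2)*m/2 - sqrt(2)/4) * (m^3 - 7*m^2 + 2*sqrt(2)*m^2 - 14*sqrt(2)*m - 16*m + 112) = m^5 - 15*m^4/2 + 5*sqrt(2)*m^4/2 - 75*sqrt(2)*m^3/4 - 21*m^3/2 + 3*sqrt(2)*m^2/4 + 105*m^2 - 49*m + 60*sqrt(2)*m - 28*sqrt(2)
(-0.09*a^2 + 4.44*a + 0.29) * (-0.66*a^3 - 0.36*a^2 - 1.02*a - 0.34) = 0.0594*a^5 - 2.898*a^4 - 1.698*a^3 - 4.6026*a^2 - 1.8054*a - 0.0986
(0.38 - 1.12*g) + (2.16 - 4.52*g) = 2.54 - 5.64*g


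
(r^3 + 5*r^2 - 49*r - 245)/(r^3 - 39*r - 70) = (r + 7)/(r + 2)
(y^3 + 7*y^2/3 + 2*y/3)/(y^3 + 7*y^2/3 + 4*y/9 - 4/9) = 3*y*(3*y + 1)/(9*y^2 + 3*y - 2)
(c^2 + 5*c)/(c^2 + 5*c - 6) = c*(c + 5)/(c^2 + 5*c - 6)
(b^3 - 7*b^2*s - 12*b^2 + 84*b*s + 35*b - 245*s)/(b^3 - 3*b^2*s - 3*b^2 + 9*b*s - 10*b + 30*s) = (-b^2 + 7*b*s + 7*b - 49*s)/(-b^2 + 3*b*s - 2*b + 6*s)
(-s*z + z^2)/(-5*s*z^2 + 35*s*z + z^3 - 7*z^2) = (s - z)/(5*s*z - 35*s - z^2 + 7*z)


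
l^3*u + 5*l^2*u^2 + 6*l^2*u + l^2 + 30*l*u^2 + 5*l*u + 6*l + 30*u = (l + 6)*(l + 5*u)*(l*u + 1)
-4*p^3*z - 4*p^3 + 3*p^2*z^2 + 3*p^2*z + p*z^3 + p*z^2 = (-p + z)*(4*p + z)*(p*z + p)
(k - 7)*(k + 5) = k^2 - 2*k - 35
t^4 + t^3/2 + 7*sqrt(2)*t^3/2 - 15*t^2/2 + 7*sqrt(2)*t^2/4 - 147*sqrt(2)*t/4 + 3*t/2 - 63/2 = (t - 3)*(t + 7/2)*(t + sqrt(2)/2)*(t + 3*sqrt(2))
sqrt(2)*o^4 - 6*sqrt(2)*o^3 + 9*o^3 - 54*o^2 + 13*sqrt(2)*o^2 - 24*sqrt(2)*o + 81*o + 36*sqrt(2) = (o - 3)^2*(o + 4*sqrt(2))*(sqrt(2)*o + 1)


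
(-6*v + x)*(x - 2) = -6*v*x + 12*v + x^2 - 2*x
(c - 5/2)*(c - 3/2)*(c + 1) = c^3 - 3*c^2 - c/4 + 15/4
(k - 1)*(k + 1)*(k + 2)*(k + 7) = k^4 + 9*k^3 + 13*k^2 - 9*k - 14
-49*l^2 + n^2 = (-7*l + n)*(7*l + n)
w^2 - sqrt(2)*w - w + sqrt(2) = (w - 1)*(w - sqrt(2))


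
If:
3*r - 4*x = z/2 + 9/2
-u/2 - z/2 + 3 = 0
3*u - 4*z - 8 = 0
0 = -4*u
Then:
No Solution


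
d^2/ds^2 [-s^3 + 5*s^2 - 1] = 10 - 6*s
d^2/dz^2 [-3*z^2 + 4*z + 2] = -6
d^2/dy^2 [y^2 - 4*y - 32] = 2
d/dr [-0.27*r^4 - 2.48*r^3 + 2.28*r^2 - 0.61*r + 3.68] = -1.08*r^3 - 7.44*r^2 + 4.56*r - 0.61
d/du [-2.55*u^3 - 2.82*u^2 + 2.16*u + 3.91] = -7.65*u^2 - 5.64*u + 2.16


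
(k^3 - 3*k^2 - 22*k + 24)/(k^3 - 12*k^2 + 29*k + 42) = (k^2 + 3*k - 4)/(k^2 - 6*k - 7)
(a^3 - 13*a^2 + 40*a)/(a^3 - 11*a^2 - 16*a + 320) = a*(a - 5)/(a^2 - 3*a - 40)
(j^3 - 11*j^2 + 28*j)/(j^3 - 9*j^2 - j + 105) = j*(j - 4)/(j^2 - 2*j - 15)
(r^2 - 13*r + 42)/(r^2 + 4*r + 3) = (r^2 - 13*r + 42)/(r^2 + 4*r + 3)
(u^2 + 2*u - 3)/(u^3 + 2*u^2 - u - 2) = (u + 3)/(u^2 + 3*u + 2)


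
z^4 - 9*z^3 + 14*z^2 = z^2*(z - 7)*(z - 2)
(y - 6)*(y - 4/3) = y^2 - 22*y/3 + 8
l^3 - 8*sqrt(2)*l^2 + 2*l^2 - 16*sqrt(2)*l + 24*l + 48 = (l + 2)*(l - 6*sqrt(2))*(l - 2*sqrt(2))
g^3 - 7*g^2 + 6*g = g*(g - 6)*(g - 1)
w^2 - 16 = (w - 4)*(w + 4)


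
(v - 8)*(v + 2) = v^2 - 6*v - 16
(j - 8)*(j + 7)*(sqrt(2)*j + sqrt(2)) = sqrt(2)*j^3 - 57*sqrt(2)*j - 56*sqrt(2)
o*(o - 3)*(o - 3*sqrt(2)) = o^3 - 3*sqrt(2)*o^2 - 3*o^2 + 9*sqrt(2)*o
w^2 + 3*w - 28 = (w - 4)*(w + 7)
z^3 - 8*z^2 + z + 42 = (z - 7)*(z - 3)*(z + 2)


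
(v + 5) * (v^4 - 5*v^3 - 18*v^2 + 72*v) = v^5 - 43*v^3 - 18*v^2 + 360*v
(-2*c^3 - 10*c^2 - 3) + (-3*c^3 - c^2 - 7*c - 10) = -5*c^3 - 11*c^2 - 7*c - 13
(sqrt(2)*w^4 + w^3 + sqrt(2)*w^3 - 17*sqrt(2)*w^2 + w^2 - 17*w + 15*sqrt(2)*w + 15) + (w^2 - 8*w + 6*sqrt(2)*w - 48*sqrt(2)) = sqrt(2)*w^4 + w^3 + sqrt(2)*w^3 - 17*sqrt(2)*w^2 + 2*w^2 - 25*w + 21*sqrt(2)*w - 48*sqrt(2) + 15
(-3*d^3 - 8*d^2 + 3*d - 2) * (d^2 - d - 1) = -3*d^5 - 5*d^4 + 14*d^3 + 3*d^2 - d + 2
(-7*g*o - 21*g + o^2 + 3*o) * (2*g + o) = -14*g^2*o - 42*g^2 - 5*g*o^2 - 15*g*o + o^3 + 3*o^2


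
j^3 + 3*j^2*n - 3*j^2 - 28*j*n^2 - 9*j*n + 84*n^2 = (j - 3)*(j - 4*n)*(j + 7*n)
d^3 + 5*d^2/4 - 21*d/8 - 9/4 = (d - 3/2)*(d + 3/4)*(d + 2)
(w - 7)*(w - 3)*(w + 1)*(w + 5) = w^4 - 4*w^3 - 34*w^2 + 76*w + 105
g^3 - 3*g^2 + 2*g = g*(g - 2)*(g - 1)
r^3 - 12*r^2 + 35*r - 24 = (r - 8)*(r - 3)*(r - 1)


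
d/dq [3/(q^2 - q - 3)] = 3*(1 - 2*q)/(-q^2 + q + 3)^2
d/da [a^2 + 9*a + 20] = 2*a + 9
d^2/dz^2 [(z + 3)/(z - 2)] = 10/(z - 2)^3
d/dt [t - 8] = 1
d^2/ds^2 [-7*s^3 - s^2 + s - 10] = -42*s - 2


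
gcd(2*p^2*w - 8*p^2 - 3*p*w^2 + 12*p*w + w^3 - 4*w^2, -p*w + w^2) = p - w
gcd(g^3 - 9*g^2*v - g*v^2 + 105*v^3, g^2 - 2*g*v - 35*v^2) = -g + 7*v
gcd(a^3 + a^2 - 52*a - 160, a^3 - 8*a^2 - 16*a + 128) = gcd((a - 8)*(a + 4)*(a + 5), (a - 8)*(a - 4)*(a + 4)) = a^2 - 4*a - 32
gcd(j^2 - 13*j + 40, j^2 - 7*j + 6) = 1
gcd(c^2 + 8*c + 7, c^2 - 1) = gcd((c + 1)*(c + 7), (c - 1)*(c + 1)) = c + 1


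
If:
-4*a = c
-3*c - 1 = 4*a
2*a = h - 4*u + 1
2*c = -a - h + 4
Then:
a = 1/8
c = -1/2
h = 39/8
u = 45/32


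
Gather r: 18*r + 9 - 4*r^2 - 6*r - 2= -4*r^2 + 12*r + 7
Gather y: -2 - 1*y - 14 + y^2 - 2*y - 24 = y^2 - 3*y - 40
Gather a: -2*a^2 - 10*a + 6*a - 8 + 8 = -2*a^2 - 4*a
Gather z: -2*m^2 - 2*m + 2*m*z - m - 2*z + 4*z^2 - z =-2*m^2 - 3*m + 4*z^2 + z*(2*m - 3)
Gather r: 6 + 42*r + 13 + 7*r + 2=49*r + 21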